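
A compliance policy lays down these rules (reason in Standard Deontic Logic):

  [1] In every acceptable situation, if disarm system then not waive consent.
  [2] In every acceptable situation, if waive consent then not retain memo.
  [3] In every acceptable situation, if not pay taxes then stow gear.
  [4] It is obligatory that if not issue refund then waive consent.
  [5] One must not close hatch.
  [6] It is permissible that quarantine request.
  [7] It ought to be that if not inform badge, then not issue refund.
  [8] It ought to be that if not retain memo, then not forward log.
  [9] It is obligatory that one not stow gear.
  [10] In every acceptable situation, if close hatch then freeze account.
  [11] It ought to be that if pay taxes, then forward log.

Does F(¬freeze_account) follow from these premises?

No

Premise 10 is O(close_hatch → freeze_account), but O(close_hatch) is not derivable from the premises, so it does not yield O(freeze_account).
No other premise forces O(freeze_account). An ideal world satisfying every premise can still have ¬freeze_account true, so F(¬freeze_account) is not derivable.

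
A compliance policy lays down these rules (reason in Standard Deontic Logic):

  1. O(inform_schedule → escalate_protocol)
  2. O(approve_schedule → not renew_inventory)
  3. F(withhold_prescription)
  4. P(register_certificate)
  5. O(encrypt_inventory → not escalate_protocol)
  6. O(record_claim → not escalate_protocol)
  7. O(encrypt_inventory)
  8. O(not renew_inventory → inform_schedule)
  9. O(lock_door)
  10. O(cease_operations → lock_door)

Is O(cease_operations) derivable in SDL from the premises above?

No

Premise 10 is O(cease_operations → lock_door); even if O(lock_door) held, inferring O(cease_operations) would be affirming the consequent — invalid.
No other premise forces O(cease_operations). An ideal world satisfying every premise can still have cease_operations false, so O(cease_operations) is not derivable.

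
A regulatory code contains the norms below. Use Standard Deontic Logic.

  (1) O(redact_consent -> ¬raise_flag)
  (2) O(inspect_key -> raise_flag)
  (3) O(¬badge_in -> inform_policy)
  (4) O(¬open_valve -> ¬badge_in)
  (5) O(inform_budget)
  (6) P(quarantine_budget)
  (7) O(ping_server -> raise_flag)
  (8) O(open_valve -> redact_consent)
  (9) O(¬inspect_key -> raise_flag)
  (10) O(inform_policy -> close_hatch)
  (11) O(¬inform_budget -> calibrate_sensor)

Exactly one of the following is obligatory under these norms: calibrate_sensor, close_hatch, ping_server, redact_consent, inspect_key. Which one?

Premises 9 and 2 are O(¬inspect_key -> raise_flag) and O(inspect_key -> raise_flag); every ideal world satisfies ¬inspect_key or inspect_key, so in either case raise_flag holds — hence O(raise_flag).
Premise 1 is O(redact_consent -> ¬raise_flag); contrapositively O(raise_flag -> ¬redact_consent). Since O(raise_flag) holds, K gives O(¬redact_consent).
Premise 8, O(open_valve -> redact_consent), contraposes to O(¬redact_consent -> ¬open_valve); with O(¬redact_consent) we get O(¬open_valve).
Applying K to premise 4 (O(¬open_valve -> ¬badge_in)) and O(¬open_valve) yields O(¬badge_in).
From O(¬badge_in) and premise 3, O(¬badge_in -> inform_policy), we obtain O(inform_policy).
With premise 10, O(inform_policy -> close_hatch), the K-axiom yields O(close_hatch).
So O(close_hatch) holds — close_hatch is obligatory. None of the other listed options is made obligatory by any chain of premises.

close_hatch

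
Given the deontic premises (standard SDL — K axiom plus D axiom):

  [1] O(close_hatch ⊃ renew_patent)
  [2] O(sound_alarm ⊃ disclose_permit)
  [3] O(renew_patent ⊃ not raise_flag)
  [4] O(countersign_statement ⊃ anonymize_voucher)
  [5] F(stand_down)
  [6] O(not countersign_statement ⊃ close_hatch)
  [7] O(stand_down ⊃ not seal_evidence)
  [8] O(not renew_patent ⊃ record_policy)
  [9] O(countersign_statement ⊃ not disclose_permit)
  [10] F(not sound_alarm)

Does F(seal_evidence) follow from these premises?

No

Premise 7 is O(stand_down ⊃ not seal_evidence), but O(stand_down) is not derivable from the premises, so it does not yield O(not seal_evidence).
No other premise forces O(not seal_evidence). An ideal world satisfying every premise can still have seal_evidence true, so F(seal_evidence) is not derivable.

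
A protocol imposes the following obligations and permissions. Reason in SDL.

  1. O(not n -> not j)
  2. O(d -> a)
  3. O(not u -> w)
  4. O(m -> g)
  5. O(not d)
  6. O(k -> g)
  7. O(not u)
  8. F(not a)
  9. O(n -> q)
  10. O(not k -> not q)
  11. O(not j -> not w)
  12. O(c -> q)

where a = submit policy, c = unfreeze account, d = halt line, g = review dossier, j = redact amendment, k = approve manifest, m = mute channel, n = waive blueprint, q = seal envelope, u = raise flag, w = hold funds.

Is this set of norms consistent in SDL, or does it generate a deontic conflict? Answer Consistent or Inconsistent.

Consistent

Premise 2 is O(d -> a); even if O(a) held, inferring O(d) would be affirming the consequent — invalid.
So O(d) is not derivable, and the apparent clash with O(not d) does not arise.
A world satisfying every obligation exists (e.g. a=true, c=false, d=false, g=true, j=true, k=true, m=false, n=true, q=true, u=false, w=true); no atom is both obligatory and forbidden, so the set is consistent.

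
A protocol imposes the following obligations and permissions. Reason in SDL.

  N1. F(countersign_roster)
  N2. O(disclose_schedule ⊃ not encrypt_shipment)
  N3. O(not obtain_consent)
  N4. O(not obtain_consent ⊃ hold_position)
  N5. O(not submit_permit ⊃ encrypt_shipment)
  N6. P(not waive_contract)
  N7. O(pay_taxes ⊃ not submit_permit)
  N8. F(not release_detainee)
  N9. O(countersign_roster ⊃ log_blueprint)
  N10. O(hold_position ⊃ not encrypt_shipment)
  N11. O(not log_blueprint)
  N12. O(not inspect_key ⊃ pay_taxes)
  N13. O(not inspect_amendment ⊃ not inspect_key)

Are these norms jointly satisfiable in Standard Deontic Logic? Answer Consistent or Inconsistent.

Premise 9 is O(countersign_roster ⊃ log_blueprint), but O(countersign_roster) is not derivable from the premises, so it does not yield O(log_blueprint).
So O(log_blueprint) is not derivable, and the apparent clash with O(not log_blueprint) does not arise.
A world satisfying every obligation exists (e.g. countersign_roster=false, disclose_schedule=false, encrypt_shipment=false, hold_position=true, inspect_amendment=true, inspect_key=true, log_blueprint=false, obtain_consent=false, pay_taxes=false, release_detainee=true, submit_permit=true, waive_contract=false); no atom is both obligatory and forbidden, so the set is consistent.

Consistent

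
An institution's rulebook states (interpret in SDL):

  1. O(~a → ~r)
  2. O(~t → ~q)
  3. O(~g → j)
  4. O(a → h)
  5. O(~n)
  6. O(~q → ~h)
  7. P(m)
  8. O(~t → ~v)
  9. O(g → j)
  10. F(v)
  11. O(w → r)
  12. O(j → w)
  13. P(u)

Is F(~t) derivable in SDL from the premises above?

Yes

Premises 9 and 3 are O(g → j) and O(~g → j); every ideal world satisfies g or ~g, so in either case j holds — hence O(j).
Applying K to premise 12 (O(j → w)) and O(j) yields O(w).
Applying K to premise 11 (O(w → r)) and O(w) yields O(r).
Premise 1 is O(~a → ~r); contrapositively O(r → a). Since O(r) holds, K gives O(a).
Premise 4 is O(a → h); since O(a), deontic closure gives O(h).
The contrapositive of premise 6 (O(~q → ~h)) is O(h → q), and O(h) is already established, so O(q).
Premise 2 is O(~t → ~q); contrapositively O(q → t). Since O(q) holds, K gives O(t).
Premises 5, 7, 8, 10, 13 do not contribute to this derivation.
So O(t) holds, i.e. F(~t). The claim follows.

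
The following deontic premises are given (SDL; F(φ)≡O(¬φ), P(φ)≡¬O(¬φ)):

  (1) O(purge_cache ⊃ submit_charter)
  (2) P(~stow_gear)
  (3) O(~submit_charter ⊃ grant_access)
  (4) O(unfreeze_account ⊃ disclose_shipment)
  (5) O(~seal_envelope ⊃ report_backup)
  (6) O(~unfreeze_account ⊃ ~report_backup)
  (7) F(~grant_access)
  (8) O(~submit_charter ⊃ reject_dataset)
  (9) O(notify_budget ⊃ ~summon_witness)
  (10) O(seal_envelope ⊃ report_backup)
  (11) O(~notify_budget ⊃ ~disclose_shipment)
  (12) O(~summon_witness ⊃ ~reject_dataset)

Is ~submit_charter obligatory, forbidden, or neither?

By case analysis on seal_envelope: premise 10 gives O(seal_envelope ⊃ report_backup) and premise 5 gives O(~seal_envelope ⊃ report_backup), so O(report_backup) either way.
Premise 6, O(~unfreeze_account ⊃ ~report_backup), contraposes to O(report_backup ⊃ unfreeze_account); with O(report_backup) we get O(unfreeze_account).
Applying K to premise 4 (O(unfreeze_account ⊃ disclose_shipment)) and O(unfreeze_account) yields O(disclose_shipment).
Premise 11 is O(~notify_budget ⊃ ~disclose_shipment); contrapositively O(disclose_shipment ⊃ notify_budget). Since O(disclose_shipment) holds, K gives O(notify_budget).
With premise 9, O(notify_budget ⊃ ~summon_witness), the K-axiom yields O(~summon_witness).
Premise 12 is O(~summon_witness ⊃ ~reject_dataset); since O(~summon_witness), deontic closure gives O(~reject_dataset).
Premise 8 is O(~submit_charter ⊃ reject_dataset); contrapositively O(~reject_dataset ⊃ submit_charter). Since O(~reject_dataset) holds, K gives O(submit_charter).
Premises 1, 2, 3, 7 do not contribute to this derivation.
Thus O(submit_charter), which is F(~submit_charter): ~submit_charter is forbidden.

Forbidden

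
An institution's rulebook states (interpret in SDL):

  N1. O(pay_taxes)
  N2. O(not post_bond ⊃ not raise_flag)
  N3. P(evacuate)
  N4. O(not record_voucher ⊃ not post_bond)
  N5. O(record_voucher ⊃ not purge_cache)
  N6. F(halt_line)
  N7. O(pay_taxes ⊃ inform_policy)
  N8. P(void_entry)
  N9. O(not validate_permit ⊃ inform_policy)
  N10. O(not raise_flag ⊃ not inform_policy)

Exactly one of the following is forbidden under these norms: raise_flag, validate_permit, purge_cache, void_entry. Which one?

purge_cache

Premise 1 states O(pay_taxes) outright.
From O(pay_taxes) and premise 7, O(pay_taxes ⊃ inform_policy), we obtain O(inform_policy).
Premise 10 is O(not raise_flag ⊃ not inform_policy); contrapositively O(inform_policy ⊃ raise_flag). Since O(inform_policy) holds, K gives O(raise_flag).
Premise 2, O(not post_bond ⊃ not raise_flag), contraposes to O(raise_flag ⊃ post_bond); with O(raise_flag) we get O(post_bond).
The contrapositive of premise 4 (O(not record_voucher ⊃ not post_bond)) is O(post_bond ⊃ record_voucher), and O(post_bond) is already established, so O(record_voucher).
With premise 5, O(record_voucher ⊃ not purge_cache), the K-axiom yields O(not purge_cache).
So O(not purge_cache) holds, i.e. purge_cache is forbidden. None of the other listed options is forbidden under the premises.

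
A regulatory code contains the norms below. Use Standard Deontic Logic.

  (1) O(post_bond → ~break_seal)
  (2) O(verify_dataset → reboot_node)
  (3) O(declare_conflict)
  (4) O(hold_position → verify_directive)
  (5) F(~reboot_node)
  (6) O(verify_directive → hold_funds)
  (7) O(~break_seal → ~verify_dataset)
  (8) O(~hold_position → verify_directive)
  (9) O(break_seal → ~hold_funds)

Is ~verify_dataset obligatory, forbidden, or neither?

Obligatory

By case analysis on hold_position: premise 4 gives O(hold_position → verify_directive) and premise 8 gives O(~hold_position → verify_directive), so O(verify_directive) either way.
Applying K to premise 6 (O(verify_directive → hold_funds)) and O(verify_directive) yields O(hold_funds).
Premise 9 is O(break_seal → ~hold_funds); contrapositively O(hold_funds → ~break_seal). Since O(hold_funds) holds, K gives O(~break_seal).
Applying K to premise 7 (O(~break_seal → ~verify_dataset)) and O(~break_seal) yields O(~verify_dataset).
Premises 1, 2, 3, 5 do not contribute to this derivation.
Hence ~verify_dataset is obligatory.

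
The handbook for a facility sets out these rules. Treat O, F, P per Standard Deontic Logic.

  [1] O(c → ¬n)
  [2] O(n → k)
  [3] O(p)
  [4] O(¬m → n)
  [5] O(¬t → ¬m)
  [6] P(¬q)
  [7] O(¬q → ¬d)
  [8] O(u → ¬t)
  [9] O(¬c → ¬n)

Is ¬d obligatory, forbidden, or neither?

Neither

Premise 7 is O(¬q → ¬d), but O(¬q) is not derivable from the premises (the permission P(¬q) asserts only ¬O(q), not O(¬q)), so it does not yield O(¬d).
No premise or chain of K-axiom applications forces O(¬d), and none forces O(d). So ¬d is neither obligatory nor forbidden under these norms.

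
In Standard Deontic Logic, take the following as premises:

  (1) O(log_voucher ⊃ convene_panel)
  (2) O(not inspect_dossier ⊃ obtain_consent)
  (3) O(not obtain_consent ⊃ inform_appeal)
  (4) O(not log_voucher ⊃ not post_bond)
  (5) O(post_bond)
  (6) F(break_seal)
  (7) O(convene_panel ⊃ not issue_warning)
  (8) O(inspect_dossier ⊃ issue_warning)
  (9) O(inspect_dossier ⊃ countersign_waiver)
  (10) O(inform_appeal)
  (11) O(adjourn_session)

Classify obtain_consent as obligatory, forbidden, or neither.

Obligatory

From premise 5 we have O(post_bond).
Premise 4, O(not log_voucher ⊃ not post_bond), contraposes to O(post_bond ⊃ log_voucher); with O(post_bond) we get O(log_voucher).
With premise 1, O(log_voucher ⊃ convene_panel), the K-axiom yields O(convene_panel).
With premise 7, O(convene_panel ⊃ not issue_warning), the K-axiom yields O(not issue_warning).
Premise 8 is O(inspect_dossier ⊃ issue_warning); contrapositively O(not issue_warning ⊃ not inspect_dossier). Since O(not issue_warning) holds, K gives O(not inspect_dossier).
From O(not inspect_dossier) and premise 2, O(not inspect_dossier ⊃ obtain_consent), we obtain O(obtain_consent).
Premises 3, 6, 9, 10, 11 do not contribute to this derivation.
Hence obtain_consent is obligatory.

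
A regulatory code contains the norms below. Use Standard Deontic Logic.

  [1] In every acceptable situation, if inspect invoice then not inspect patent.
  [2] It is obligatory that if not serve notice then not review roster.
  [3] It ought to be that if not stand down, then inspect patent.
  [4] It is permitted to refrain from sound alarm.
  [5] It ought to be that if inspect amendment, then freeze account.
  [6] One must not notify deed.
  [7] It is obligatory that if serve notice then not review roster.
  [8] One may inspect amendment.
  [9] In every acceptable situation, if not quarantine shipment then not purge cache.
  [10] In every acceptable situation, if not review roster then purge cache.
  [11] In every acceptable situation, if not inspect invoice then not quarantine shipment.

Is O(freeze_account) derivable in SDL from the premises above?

No

Premise 5 is O(inspect_amendment → freeze_account), but O(inspect_amendment) is not derivable from the premises (the permission P(inspect_amendment) asserts only ¬O(¬inspect_amendment), not O(inspect_amendment)), so it does not yield O(freeze_account).
No other premise forces O(freeze_account). An ideal world satisfying every premise can still have freeze_account false, so O(freeze_account) is not derivable.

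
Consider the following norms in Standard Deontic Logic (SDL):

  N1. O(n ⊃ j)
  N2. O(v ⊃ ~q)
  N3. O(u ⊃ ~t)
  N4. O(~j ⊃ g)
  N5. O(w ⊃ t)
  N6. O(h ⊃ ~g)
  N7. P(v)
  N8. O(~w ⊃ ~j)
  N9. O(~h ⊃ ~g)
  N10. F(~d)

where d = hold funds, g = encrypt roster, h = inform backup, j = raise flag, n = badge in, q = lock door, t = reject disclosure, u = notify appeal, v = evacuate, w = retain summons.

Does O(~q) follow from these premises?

No

Premise 2 is O(v ⊃ ~q), but O(v) is not derivable from the premises (the permission P(v) asserts only ~O(~v), not O(v)), so it does not yield O(~q).
No other premise forces O(~q). An ideal world satisfying every premise can still have ~q false, so O(~q) is not derivable.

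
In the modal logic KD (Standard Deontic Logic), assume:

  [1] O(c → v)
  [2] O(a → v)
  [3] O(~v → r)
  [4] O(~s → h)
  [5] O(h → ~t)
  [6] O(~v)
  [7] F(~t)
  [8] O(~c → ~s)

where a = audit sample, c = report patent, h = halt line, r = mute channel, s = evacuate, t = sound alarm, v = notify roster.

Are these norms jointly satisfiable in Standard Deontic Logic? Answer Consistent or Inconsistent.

Premise 7, F(~t), is equivalent to O(t).
Premise 5 is O(h → ~t); contrapositively O(t → ~h). Since O(t) holds, K gives O(~h).
Premise 4 is O(~s → h); contrapositively O(~h → s). Since O(~h) holds, K gives O(s).
Premise 8, O(~c → ~s), contraposes to O(s → c); with O(s) we get O(c).
With premise 1, O(c → v), the K-axiom yields O(v).
But premise 6 directly asserts O(~v).
We now have both O(v) and O(~v) — v is simultaneously obligatory and forbidden, violating the D-axiom.

Inconsistent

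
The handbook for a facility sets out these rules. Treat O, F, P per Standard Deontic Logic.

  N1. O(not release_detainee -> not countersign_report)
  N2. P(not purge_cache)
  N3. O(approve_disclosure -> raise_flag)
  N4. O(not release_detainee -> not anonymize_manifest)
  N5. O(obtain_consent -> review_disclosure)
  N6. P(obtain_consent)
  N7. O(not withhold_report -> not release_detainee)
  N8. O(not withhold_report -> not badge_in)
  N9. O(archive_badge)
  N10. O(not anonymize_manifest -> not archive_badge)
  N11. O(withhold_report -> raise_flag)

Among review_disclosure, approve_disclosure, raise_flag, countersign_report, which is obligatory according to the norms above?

Premise 9 states O(archive_badge) outright.
Premise 10, O(not anonymize_manifest -> not archive_badge), contraposes to O(archive_badge -> anonymize_manifest); with O(archive_badge) we get O(anonymize_manifest).
Premise 4, O(not release_detainee -> not anonymize_manifest), contraposes to O(anonymize_manifest -> release_detainee); with O(anonymize_manifest) we get O(release_detainee).
Premise 7, O(not withhold_report -> not release_detainee), contraposes to O(release_detainee -> withhold_report); with O(release_detainee) we get O(withhold_report).
From O(withhold_report) and premise 11, O(withhold_report -> raise_flag), we obtain O(raise_flag).
So O(raise_flag) holds — raise_flag is obligatory. None of the other listed options is made obligatory by any chain of premises.

raise_flag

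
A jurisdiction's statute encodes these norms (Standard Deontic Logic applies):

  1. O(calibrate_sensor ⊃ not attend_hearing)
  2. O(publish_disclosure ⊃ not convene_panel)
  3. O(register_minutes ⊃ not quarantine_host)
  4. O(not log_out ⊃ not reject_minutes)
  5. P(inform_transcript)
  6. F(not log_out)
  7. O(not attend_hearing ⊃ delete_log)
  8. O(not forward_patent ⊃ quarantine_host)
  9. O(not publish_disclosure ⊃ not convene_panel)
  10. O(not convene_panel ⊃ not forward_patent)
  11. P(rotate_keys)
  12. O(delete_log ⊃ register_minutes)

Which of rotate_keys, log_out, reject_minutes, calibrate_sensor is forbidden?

calibrate_sensor

Premises 9 and 2 are O(not publish_disclosure ⊃ not convene_panel) and O(publish_disclosure ⊃ not convene_panel); every ideal world satisfies not publish_disclosure or publish_disclosure, so in either case not convene_panel holds — hence O(not convene_panel).
With premise 10, O(not convene_panel ⊃ not forward_patent), the K-axiom yields O(not forward_patent).
With premise 8, O(not forward_patent ⊃ quarantine_host), the K-axiom yields O(quarantine_host).
Premise 3, O(register_minutes ⊃ not quarantine_host), contraposes to O(quarantine_host ⊃ not register_minutes); with O(quarantine_host) we get O(not register_minutes).
The contrapositive of premise 12 (O(delete_log ⊃ register_minutes)) is O(not register_minutes ⊃ not delete_log), and O(not register_minutes) is already established, so O(not delete_log).
Premise 7, O(not attend_hearing ⊃ delete_log), contraposes to O(not delete_log ⊃ attend_hearing); with O(not delete_log) we get O(attend_hearing).
Premise 1 is O(calibrate_sensor ⊃ not attend_hearing); contrapositively O(attend_hearing ⊃ not calibrate_sensor). Since O(attend_hearing) holds, K gives O(not calibrate_sensor).
So O(not calibrate_sensor) holds, i.e. calibrate_sensor is forbidden. None of the other listed options is forbidden under the premises.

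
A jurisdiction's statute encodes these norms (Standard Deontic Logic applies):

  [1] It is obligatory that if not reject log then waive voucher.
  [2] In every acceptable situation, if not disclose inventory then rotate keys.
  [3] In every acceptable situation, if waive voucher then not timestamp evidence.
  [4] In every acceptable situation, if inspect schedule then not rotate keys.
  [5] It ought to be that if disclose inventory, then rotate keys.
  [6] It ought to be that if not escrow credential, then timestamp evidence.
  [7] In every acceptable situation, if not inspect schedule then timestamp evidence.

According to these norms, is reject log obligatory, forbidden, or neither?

Obligatory

By case analysis on ¬disclose_inventory: premise 2 gives O(¬disclose_inventory → rotate_keys) and premise 5 gives O(disclose_inventory → rotate_keys), so O(rotate_keys) either way.
Premise 4, O(inspect_schedule → ¬rotate_keys), contraposes to O(rotate_keys → ¬inspect_schedule); with O(rotate_keys) we get O(¬inspect_schedule).
Applying K to premise 7 (O(¬inspect_schedule → timestamp_evidence)) and O(¬inspect_schedule) yields O(timestamp_evidence).
The contrapositive of premise 3 (O(waive_voucher → ¬timestamp_evidence)) is O(timestamp_evidence → ¬waive_voucher), and O(timestamp_evidence) is already established, so O(¬waive_voucher).
Premise 1 is O(¬reject_log → waive_voucher); contrapositively O(¬waive_voucher → reject_log). Since O(¬waive_voucher) holds, K gives O(reject_log).
Premise 6 does not contribute to this derivation.
Hence reject_log is obligatory.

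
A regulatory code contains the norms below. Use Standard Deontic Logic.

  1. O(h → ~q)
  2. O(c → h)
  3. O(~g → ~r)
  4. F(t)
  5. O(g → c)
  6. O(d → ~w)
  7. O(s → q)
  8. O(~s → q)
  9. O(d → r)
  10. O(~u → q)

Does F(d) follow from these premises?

Premises 7 and 8 cover both cases: O(s → q) and O(~s → q). Since s ∨ ~s is a tautology, O(q) follows.
The contrapositive of premise 1 (O(h → ~q)) is O(q → ~h), and O(q) is already established, so O(~h).
The contrapositive of premise 2 (O(c → h)) is O(~h → ~c), and O(~h) is already established, so O(~c).
Premise 5, O(g → c), contraposes to O(~c → ~g); with O(~c) we get O(~g).
From O(~g) and premise 3, O(~g → ~r), we obtain O(~r).
The contrapositive of premise 9 (O(d → r)) is O(~r → ~d), and O(~r) is already established, so O(~d).
Premises 4, 6, 10 do not contribute to this derivation.
So O(~d) holds, i.e. F(d). The claim follows.

Yes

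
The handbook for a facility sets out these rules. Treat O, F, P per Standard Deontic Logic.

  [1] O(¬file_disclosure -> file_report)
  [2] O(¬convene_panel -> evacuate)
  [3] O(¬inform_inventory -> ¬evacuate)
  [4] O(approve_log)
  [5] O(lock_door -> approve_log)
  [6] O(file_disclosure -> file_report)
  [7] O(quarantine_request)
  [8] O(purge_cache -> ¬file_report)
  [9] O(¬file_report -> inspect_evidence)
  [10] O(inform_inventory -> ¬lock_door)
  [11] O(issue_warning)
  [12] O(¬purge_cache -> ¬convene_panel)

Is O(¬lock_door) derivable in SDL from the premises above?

Premises 6 and 1 are O(file_disclosure -> file_report) and O(¬file_disclosure -> file_report); every ideal world satisfies file_disclosure or ¬file_disclosure, so in either case file_report holds — hence O(file_report).
The contrapositive of premise 8 (O(purge_cache -> ¬file_report)) is O(file_report -> ¬purge_cache), and O(file_report) is already established, so O(¬purge_cache).
Applying K to premise 12 (O(¬purge_cache -> ¬convene_panel)) and O(¬purge_cache) yields O(¬convene_panel).
Premise 2 is O(¬convene_panel -> evacuate); since O(¬convene_panel), deontic closure gives O(evacuate).
The contrapositive of premise 3 (O(¬inform_inventory -> ¬evacuate)) is O(evacuate -> inform_inventory), and O(evacuate) is already established, so O(inform_inventory).
Premise 10 is O(inform_inventory -> ¬lock_door); since O(inform_inventory), deontic closure gives O(¬lock_door).
Premises 4, 5, 7, 9, 11 do not contribute to this derivation.
So O(¬lock_door) follows.

Yes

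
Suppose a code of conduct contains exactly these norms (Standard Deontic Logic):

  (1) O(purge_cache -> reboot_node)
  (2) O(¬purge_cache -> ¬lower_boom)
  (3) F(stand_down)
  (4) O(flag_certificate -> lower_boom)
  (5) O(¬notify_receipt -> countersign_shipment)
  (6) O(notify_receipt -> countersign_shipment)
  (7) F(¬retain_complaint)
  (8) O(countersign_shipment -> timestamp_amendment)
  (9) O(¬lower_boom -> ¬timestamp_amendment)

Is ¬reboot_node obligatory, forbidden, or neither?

By case analysis on notify_receipt: premise 6 gives O(notify_receipt -> countersign_shipment) and premise 5 gives O(¬notify_receipt -> countersign_shipment), so O(countersign_shipment) either way.
Applying K to premise 8 (O(countersign_shipment -> timestamp_amendment)) and O(countersign_shipment) yields O(timestamp_amendment).
The contrapositive of premise 9 (O(¬lower_boom -> ¬timestamp_amendment)) is O(timestamp_amendment -> lower_boom), and O(timestamp_amendment) is already established, so O(lower_boom).
Premise 2 is O(¬purge_cache -> ¬lower_boom); contrapositively O(lower_boom -> purge_cache). Since O(lower_boom) holds, K gives O(purge_cache).
Applying K to premise 1 (O(purge_cache -> reboot_node)) and O(purge_cache) yields O(reboot_node).
Premises 3, 4, 7 do not contribute to this derivation.
Thus O(reboot_node), which is F(¬reboot_node): ¬reboot_node is forbidden.

Forbidden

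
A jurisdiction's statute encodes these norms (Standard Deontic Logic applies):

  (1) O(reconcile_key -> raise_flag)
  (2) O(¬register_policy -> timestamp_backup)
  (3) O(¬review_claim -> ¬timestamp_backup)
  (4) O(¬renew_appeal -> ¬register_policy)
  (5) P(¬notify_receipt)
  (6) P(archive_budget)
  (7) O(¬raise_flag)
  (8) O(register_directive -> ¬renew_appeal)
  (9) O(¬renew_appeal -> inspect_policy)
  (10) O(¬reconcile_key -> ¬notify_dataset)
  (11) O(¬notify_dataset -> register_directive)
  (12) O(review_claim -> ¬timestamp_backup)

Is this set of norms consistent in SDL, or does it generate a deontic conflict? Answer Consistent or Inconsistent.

Inconsistent

By case analysis on ¬review_claim: premise 3 gives O(¬review_claim -> ¬timestamp_backup) and premise 12 gives O(review_claim -> ¬timestamp_backup), so O(¬timestamp_backup) either way.
Premise 2 is O(¬register_policy -> timestamp_backup); contrapositively O(¬timestamp_backup -> register_policy). Since O(¬timestamp_backup) holds, K gives O(register_policy).
The contrapositive of premise 4 (O(¬renew_appeal -> ¬register_policy)) is O(register_policy -> renew_appeal), and O(register_policy) is already established, so O(renew_appeal).
Premise 8 is O(register_directive -> ¬renew_appeal); contrapositively O(renew_appeal -> ¬register_directive). Since O(renew_appeal) holds, K gives O(¬register_directive).
Premise 11 is O(¬notify_dataset -> register_directive); contrapositively O(¬register_directive -> notify_dataset). Since O(¬register_directive) holds, K gives O(notify_dataset).
Premise 10, O(¬reconcile_key -> ¬notify_dataset), contraposes to O(notify_dataset -> reconcile_key); with O(notify_dataset) we get O(reconcile_key).
Applying K to premise 1 (O(reconcile_key -> raise_flag)) and O(reconcile_key) yields O(raise_flag).
Yet premise 7 states O(¬raise_flag).
We now have both O(raise_flag) and O(¬raise_flag) — raise_flag is simultaneously obligatory and forbidden, violating the D-axiom.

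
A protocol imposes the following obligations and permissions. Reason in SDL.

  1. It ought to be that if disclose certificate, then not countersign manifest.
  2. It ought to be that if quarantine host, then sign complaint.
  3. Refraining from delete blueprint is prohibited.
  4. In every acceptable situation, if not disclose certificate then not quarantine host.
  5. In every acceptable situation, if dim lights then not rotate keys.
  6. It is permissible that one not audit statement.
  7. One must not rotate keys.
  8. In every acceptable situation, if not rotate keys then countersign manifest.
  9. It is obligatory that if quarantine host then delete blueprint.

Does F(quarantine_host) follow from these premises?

Yes

Premise 7 is F(rotate_keys), i.e. O(¬rotate_keys).
With premise 8, O(¬rotate_keys → countersign_manifest), the K-axiom yields O(countersign_manifest).
The contrapositive of premise 1 (O(disclose_certificate → ¬countersign_manifest)) is O(countersign_manifest → ¬disclose_certificate), and O(countersign_manifest) is already established, so O(¬disclose_certificate).
Applying K to premise 4 (O(¬disclose_certificate → ¬quarantine_host)) and O(¬disclose_certificate) yields O(¬quarantine_host).
Premises 2, 3, 5, 6, 9 do not contribute to this derivation.
So O(¬quarantine_host) holds, i.e. F(quarantine_host). The claim follows.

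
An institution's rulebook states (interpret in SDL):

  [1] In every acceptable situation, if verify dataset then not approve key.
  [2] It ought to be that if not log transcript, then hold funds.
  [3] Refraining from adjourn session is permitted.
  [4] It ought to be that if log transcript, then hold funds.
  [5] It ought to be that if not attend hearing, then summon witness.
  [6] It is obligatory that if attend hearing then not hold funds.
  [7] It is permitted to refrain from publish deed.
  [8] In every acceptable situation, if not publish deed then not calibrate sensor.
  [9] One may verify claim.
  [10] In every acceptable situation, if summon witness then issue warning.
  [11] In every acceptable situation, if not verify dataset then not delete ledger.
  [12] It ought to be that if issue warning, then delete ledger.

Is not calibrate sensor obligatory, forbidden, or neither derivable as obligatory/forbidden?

Neither

Premise 8 is O(¬publish_deed → ¬calibrate_sensor), but O(¬publish_deed) is not derivable from the premises (the permission P(¬publish_deed) asserts only ¬O(publish_deed), not O(¬publish_deed)), so it does not yield O(¬calibrate_sensor).
No premise or chain of K-axiom applications forces O(¬calibrate_sensor), and none forces O(calibrate_sensor). So ¬calibrate_sensor is neither obligatory nor forbidden under these norms.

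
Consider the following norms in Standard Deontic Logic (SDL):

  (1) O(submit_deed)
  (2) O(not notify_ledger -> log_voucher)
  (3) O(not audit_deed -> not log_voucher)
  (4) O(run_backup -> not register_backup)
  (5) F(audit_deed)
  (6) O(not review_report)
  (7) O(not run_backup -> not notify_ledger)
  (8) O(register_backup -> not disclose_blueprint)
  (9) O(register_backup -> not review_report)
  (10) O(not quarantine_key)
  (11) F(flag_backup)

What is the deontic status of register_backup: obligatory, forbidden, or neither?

F(audit_deed) at premise 5 means O(not audit_deed).
Applying K to premise 3 (O(not audit_deed -> not log_voucher)) and O(not audit_deed) yields O(not log_voucher).
Premise 2, O(not notify_ledger -> log_voucher), contraposes to O(not log_voucher -> notify_ledger); with O(not log_voucher) we get O(notify_ledger).
Premise 7 is O(not run_backup -> not notify_ledger); contrapositively O(notify_ledger -> run_backup). Since O(notify_ledger) holds, K gives O(run_backup).
With premise 4, O(run_backup -> not register_backup), the K-axiom yields O(not register_backup).
Premises 1, 6, 8, 9, 10, 11 do not contribute to this derivation.
Thus O(not register_backup), which is F(register_backup): register_backup is forbidden.

Forbidden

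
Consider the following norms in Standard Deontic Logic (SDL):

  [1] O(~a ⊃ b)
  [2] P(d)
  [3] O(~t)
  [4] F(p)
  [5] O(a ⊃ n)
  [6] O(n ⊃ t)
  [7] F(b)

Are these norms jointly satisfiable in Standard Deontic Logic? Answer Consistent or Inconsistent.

Inconsistent

From premise 3 we have O(~t).
Premise 6, O(n ⊃ t), contraposes to O(~t ⊃ ~n); with O(~t) we get O(~n).
Premise 5 is O(a ⊃ n); contrapositively O(~n ⊃ ~a). Since O(~n) holds, K gives O(~a).
From O(~a) and premise 1, O(~a ⊃ b), we obtain O(b).
But premise 7, F(b), means O(~b).
We now have both O(b) and O(~b) — b is simultaneously obligatory and forbidden, violating the D-axiom.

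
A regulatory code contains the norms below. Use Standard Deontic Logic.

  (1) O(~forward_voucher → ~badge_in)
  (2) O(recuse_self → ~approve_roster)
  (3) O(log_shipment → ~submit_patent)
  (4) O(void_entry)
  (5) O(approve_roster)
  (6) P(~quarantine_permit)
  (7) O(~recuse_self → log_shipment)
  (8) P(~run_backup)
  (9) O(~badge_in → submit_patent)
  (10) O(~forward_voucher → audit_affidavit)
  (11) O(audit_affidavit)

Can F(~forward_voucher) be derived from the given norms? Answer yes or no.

From premise 5 we have O(approve_roster).
Premise 2 is O(recuse_self → ~approve_roster); contrapositively O(approve_roster → ~recuse_self). Since O(approve_roster) holds, K gives O(~recuse_self).
With premise 7, O(~recuse_self → log_shipment), the K-axiom yields O(log_shipment).
Premise 3 is O(log_shipment → ~submit_patent); since O(log_shipment), deontic closure gives O(~submit_patent).
Premise 9, O(~badge_in → submit_patent), contraposes to O(~submit_patent → badge_in); with O(~submit_patent) we get O(badge_in).
The contrapositive of premise 1 (O(~forward_voucher → ~badge_in)) is O(badge_in → forward_voucher), and O(badge_in) is already established, so O(forward_voucher).
Premises 4, 6, 8, 10, 11 do not contribute to this derivation.
So O(forward_voucher) holds, i.e. F(~forward_voucher). The claim follows.

Yes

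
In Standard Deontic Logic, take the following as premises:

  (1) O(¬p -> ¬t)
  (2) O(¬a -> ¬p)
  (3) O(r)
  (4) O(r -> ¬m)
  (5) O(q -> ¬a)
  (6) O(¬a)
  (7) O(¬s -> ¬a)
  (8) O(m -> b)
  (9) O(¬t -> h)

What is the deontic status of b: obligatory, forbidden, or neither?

Neither

Premise 8 is O(m -> b), but O(m) is not derivable from the premises, so it does not yield O(b).
No premise or chain of K-axiom applications forces O(b), and none forces O(¬b). So b is neither obligatory nor forbidden under these norms.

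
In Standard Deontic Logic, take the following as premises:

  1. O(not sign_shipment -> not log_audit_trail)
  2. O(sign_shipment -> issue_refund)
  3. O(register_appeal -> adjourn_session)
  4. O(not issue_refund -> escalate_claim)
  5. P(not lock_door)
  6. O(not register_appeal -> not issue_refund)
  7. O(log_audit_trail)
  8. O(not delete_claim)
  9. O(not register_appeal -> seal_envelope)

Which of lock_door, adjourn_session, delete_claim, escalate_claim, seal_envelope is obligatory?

adjourn_session

Premise 7 states O(log_audit_trail) outright.
Premise 1 is O(not sign_shipment -> not log_audit_trail); contrapositively O(log_audit_trail -> sign_shipment). Since O(log_audit_trail) holds, K gives O(sign_shipment).
With premise 2, O(sign_shipment -> issue_refund), the K-axiom yields O(issue_refund).
Premise 6 is O(not register_appeal -> not issue_refund); contrapositively O(issue_refund -> register_appeal). Since O(issue_refund) holds, K gives O(register_appeal).
From O(register_appeal) and premise 3, O(register_appeal -> adjourn_session), we obtain O(adjourn_session).
So O(adjourn_session) holds — adjourn_session is obligatory. None of the other listed options is made obligatory by any chain of premises.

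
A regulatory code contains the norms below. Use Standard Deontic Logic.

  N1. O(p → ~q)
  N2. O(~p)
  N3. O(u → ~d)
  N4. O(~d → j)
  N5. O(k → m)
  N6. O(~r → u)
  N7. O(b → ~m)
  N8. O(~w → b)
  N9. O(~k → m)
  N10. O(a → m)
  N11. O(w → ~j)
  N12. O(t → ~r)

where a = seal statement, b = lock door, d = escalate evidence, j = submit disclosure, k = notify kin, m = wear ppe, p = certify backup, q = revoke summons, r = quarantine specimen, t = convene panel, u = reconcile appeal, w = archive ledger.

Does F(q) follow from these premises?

No

Premise 1 is O(p → ~q), but O(p) is not derivable from the premises, so it does not yield O(~q).
No other premise forces O(~q). An ideal world satisfying every premise can still have q true, so F(q) is not derivable.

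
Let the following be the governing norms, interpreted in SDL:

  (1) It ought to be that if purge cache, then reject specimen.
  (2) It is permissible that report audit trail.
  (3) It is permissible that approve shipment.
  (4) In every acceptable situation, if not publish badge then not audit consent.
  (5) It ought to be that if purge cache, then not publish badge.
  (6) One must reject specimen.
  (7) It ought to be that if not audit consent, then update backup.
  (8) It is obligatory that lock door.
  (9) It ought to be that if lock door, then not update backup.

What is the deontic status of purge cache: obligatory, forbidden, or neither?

From premise 8 we have O(lock_door).
From O(lock_door) and premise 9, O(lock_door → ¬update_backup), we obtain O(¬update_backup).
The contrapositive of premise 7 (O(¬audit_consent → update_backup)) is O(¬update_backup → audit_consent), and O(¬update_backup) is already established, so O(audit_consent).
The contrapositive of premise 4 (O(¬publish_badge → ¬audit_consent)) is O(audit_consent → publish_badge), and O(audit_consent) is already established, so O(publish_badge).
The contrapositive of premise 5 (O(purge_cache → ¬publish_badge)) is O(publish_badge → ¬purge_cache), and O(publish_badge) is already established, so O(¬purge_cache).
Premises 1, 2, 3, 6 do not contribute to this derivation.
Thus O(¬purge_cache), which is F(purge_cache): purge_cache is forbidden.

Forbidden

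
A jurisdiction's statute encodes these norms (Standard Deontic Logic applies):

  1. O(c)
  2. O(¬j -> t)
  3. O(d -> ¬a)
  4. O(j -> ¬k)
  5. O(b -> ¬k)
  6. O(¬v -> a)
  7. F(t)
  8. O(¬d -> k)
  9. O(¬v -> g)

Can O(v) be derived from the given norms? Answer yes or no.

F(t) at premise 7 means O(¬t).
Premise 2 is O(¬j -> t); contrapositively O(¬t -> j). Since O(¬t) holds, K gives O(j).
With premise 4, O(j -> ¬k), the K-axiom yields O(¬k).
The contrapositive of premise 8 (O(¬d -> k)) is O(¬k -> d), and O(¬k) is already established, so O(d).
Applying K to premise 3 (O(d -> ¬a)) and O(d) yields O(¬a).
Premise 6 is O(¬v -> a); contrapositively O(¬a -> v). Since O(¬a) holds, K gives O(v).
Premises 1, 5, 9 do not contribute to this derivation.
So O(v) follows.

Yes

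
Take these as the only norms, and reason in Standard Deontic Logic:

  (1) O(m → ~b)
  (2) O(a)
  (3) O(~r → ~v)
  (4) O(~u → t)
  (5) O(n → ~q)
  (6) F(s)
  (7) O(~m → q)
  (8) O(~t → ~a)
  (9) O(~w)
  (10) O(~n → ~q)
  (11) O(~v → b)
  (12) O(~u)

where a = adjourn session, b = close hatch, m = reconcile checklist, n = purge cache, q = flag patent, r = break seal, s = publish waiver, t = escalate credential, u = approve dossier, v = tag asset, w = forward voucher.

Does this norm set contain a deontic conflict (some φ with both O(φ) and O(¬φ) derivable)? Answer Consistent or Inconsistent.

Premise 8 is O(~t → ~a), but O(~t) is not derivable from the premises, so it does not yield O(~a).
So O(~a) is not derivable, and the apparent clash with O(a) does not arise.
A world satisfying every obligation exists (e.g. a=true, b=false, m=true, n=false, q=false, r=true, s=false, t=true, u=false, v=true, w=false); no atom is both obligatory and forbidden, so the set is consistent.

Consistent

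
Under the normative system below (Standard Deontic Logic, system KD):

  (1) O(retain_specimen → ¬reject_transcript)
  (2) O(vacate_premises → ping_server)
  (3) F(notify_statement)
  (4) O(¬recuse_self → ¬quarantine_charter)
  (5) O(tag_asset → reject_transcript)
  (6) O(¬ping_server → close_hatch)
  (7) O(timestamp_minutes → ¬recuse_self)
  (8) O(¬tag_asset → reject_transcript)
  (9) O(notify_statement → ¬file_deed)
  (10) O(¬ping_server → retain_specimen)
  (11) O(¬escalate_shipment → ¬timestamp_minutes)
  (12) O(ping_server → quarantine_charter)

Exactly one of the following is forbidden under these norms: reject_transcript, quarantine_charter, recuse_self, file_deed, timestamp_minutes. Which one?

Premises 5 and 8 cover both cases: O(tag_asset → reject_transcript) and O(¬tag_asset → reject_transcript). Since tag_asset ∨ ¬tag_asset is a tautology, O(reject_transcript) follows.
The contrapositive of premise 1 (O(retain_specimen → ¬reject_transcript)) is O(reject_transcript → ¬retain_specimen), and O(reject_transcript) is already established, so O(¬retain_specimen).
Premise 10, O(¬ping_server → retain_specimen), contraposes to O(¬retain_specimen → ping_server); with O(¬retain_specimen) we get O(ping_server).
Premise 12 is O(ping_server → quarantine_charter); since O(ping_server), deontic closure gives O(quarantine_charter).
Premise 4 is O(¬recuse_self → ¬quarantine_charter); contrapositively O(quarantine_charter → recuse_self). Since O(quarantine_charter) holds, K gives O(recuse_self).
The contrapositive of premise 7 (O(timestamp_minutes → ¬recuse_self)) is O(recuse_self → ¬timestamp_minutes), and O(recuse_self) is already established, so O(¬timestamp_minutes).
So O(¬timestamp_minutes) holds, i.e. timestamp_minutes is forbidden. None of the other listed options is forbidden under the premises.

timestamp_minutes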